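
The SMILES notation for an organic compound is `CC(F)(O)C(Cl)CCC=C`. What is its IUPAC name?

Counting along the main chain through the –OH group and the multiple bond gives 7 carbons: the parent is heptane.
The highest-priority functional group is an alcohol (–OH), so the name ends in -ol.
There is one C=C double bond, indicated by the ending -ene.
The numbering direction is chosen so that numbering from this end puts the hydroxyl group at C-2 rather than C-6.
That gives the hydroxyl at C-2; the double bond between C-6 and C-7; a chloro group at C-3; a fluoro group at C-2.
The substituents are ordered alphabetically, ignoring any di-/tri- multipliers.
The name is 3-chloro-2-fluorohept-6-en-2-ol.

3-chloro-2-fluorohept-6-en-2-ol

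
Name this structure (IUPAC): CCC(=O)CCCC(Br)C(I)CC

7-bromo-8-iododecan-3-one

Counting along the main chain through the carbonyl gives 10 carbons: the parent is decane.
The principal characteristic group is a ketone (C=O on an internal carbon), named with the suffix -one.
The numbering direction is chosen so that numbering from this end puts the carbonyl group at C-3 rather than C-8.
With this numbering: the carbonyl at C-3; a bromo group at C-7; an iodo group at C-8.
Prefixes are listed alphabetically: bromo, iodo.
Putting it together: 7-bromo-8-iododecan-3-one.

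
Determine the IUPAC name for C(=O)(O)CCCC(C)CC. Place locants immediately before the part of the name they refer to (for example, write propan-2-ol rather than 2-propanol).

The longest carbon chain that includes the –COOH group has 7 carbons, so the parent hydride is heptane.
The principal characteristic group is a carboxylic acid (terminal –COOH), named with the suffix -oic acid.
Number the chain so that the carboxylic acid carbon is C-1 by definition.
This places a methyl group at C-5.
The name is 5-methylheptanoic acid.

5-methylheptanoic acid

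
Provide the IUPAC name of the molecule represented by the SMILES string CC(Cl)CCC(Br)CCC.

The longest carbon chain is 8 atoms: the parent is octane.
The numbering direction is chosen so that the substituent locant set {2,5} is lower than {4,7} at the first point of difference.
With this numbering: a bromo group at C-5; a chloro group at C-2.
The substituents are ordered alphabetically, ignoring any di-/tri- multipliers.
Putting it together: 5-bromo-2-chlorooctane.

5-bromo-2-chlorooctane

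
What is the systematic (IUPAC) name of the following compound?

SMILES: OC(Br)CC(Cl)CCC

The longest carbon chain that includes the –OH group has 6 carbons, so the parent hydride is hexane.
The highest-priority functional group is an alcohol (–OH), so the name ends in -ol.
Choose the numbering such that numbering from this end puts the hydroxyl group at C-1 rather than C-6.
That gives the hydroxyl at C-1; a bromo group at C-1; a chloro group at C-3.
Prefixes are listed alphabetically: bromo, chloro.
Assembling the pieces gives 1-bromo-3-chlorohexan-1-ol.

1-bromo-3-chlorohexan-1-ol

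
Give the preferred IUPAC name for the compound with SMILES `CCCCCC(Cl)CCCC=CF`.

6-chloro-1-fluoroundec-1-ene

The longest carbon chain that includes the multiple bond has 11 carbons, so the parent hydride is undecane.
A C=C double bond in the chain gives the infix -ene-.
Number the chain so that numbering from this end puts the double bond at C-1 rather than C-10.
This places the double bond between C-1 and C-2; a chloro group at C-6; a fluoro group at C-1.
The substituents are ordered alphabetically, ignoring any di-/tri- multipliers.
Putting it together: 6-chloro-1-fluoroundec-1-ene.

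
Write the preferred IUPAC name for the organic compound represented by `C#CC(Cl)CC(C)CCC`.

The longest carbon chain that includes the multiple bond has 8 carbons, so the parent hydride is octane.
The chain contains a C≡C triple bond, so the unsaturation ending is -yne.
Choose the numbering such that numbering from this end puts the triple bond at C-1 rather than C-7.
That gives the triple bond between C-1 and C-2; a chloro group at C-3; a methyl group at C-5.
Prefixes are listed alphabetically: chloro, methyl.
Assembling the pieces gives 3-chloro-5-methyloct-1-yne.

3-chloro-5-methyloct-1-yne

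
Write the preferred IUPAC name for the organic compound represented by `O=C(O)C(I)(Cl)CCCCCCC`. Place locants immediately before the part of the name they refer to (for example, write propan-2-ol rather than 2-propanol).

2-chloro-2-iodononanoic acid

Counting along the main chain through the –COOH group gives 9 carbons: the parent is nonane.
The highest-priority functional group is a carboxylic acid (terminal –COOH), so the name ends in -oic acid.
Number the chain so that the carboxylic acid carbon is C-1 by definition.
This places a chloro group at C-2; an iodo group at C-2.
Substituent prefixes are cited in alphabetical order (multiplying prefixes like di-/tri- are ignored for ordering).
Putting it together: 2-chloro-2-iodononanoic acid.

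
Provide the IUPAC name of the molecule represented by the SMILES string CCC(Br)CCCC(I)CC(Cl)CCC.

The longest carbon chain is 12 atoms: the parent is dodecane.
Choose the numbering such that the substituent locant set {3,7,9} is lower than {4,6,10} at the first point of difference.
This places a bromo group at C-3; a chloro group at C-9; an iodo group at C-7.
The substituents are ordered alphabetically, ignoring any di-/tri- multipliers.
Assembling the pieces gives 3-bromo-9-chloro-7-iodododecane.

3-bromo-9-chloro-7-iodododecane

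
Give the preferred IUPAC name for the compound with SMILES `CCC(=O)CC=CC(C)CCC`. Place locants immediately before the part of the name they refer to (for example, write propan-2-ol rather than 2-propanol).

The longest chain bearing the carbonyl and the multiple bond is 10 carbons long (decane).
The highest-priority functional group is a ketone (C=O on an internal carbon), so the name ends in -one.
A C=C double bond in the chain gives the infix -ene-.
The numbering direction is chosen so that numbering from this end puts the carbonyl group at C-3 rather than C-8.
This places the carbonyl at C-3; the double bond between C-5 and C-6; a methyl group at C-7.
The name is 7-methyldec-5-en-3-one.

7-methyldec-5-en-3-one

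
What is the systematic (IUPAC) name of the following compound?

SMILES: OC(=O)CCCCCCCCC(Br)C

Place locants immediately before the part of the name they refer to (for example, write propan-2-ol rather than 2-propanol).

10-bromoundecanoic acid

The longest carbon chain that includes the –COOH group has 11 carbons, so the parent hydride is undecane.
A carboxylic acid (terminal –COOH) is the principal characteristic group, giving the suffix -oic acid.
Number the chain so that the carboxylic acid carbon is C-1 by definition.
With this numbering: a bromo group at C-10.
Assembling the pieces gives 10-bromoundecanoic acid.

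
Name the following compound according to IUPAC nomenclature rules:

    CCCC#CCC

Counting along the main chain through the multiple bond gives 7 carbons: the parent is heptane.
The chain contains a C≡C triple bond, so the unsaturation ending is -yne.
Number the chain so that numbering from this end puts the triple bond at C-3 rather than C-4.
That gives the triple bond between C-3 and C-4.
Assembling the pieces gives hept-3-yne.

hept-3-yne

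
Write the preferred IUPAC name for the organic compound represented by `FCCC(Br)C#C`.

The longest chain bearing the multiple bond is 5 carbons long (pentane).
A C≡C triple bond in the chain gives the infix -yne-.
The numbering direction is chosen so that numbering from this end puts the triple bond at C-1 rather than C-4.
That gives the triple bond between C-1 and C-2; a bromo group at C-3; a fluoro group at C-5.
The substituents are ordered alphabetically, ignoring any di-/tri- multipliers.
Putting it together: 3-bromo-5-fluoropent-1-yne.

3-bromo-5-fluoropent-1-yne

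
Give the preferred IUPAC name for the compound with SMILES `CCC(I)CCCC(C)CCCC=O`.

9-iodo-5-methylundecanal

Counting along the main chain through the –CHO group gives 11 carbons: the parent is undecane.
An aldehyde (terminal –CHO) is the principal characteristic group, giving the suffix -al.
Choose the numbering such that the aldehyde carbon is C-1 by definition.
That gives an iodo group at C-9; a methyl group at C-5.
Substituent prefixes are cited in alphabetical order (multiplying prefixes like di-/tri- are ignored for ordering).
Putting it together: 9-iodo-5-methylundecanal.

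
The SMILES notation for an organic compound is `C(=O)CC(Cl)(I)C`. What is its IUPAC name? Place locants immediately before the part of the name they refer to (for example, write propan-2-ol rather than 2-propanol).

The longest chain bearing the –CHO group is 4 carbons long (butane).
The principal characteristic group is an aldehyde (terminal –CHO), named with the suffix -al.
Choose the numbering such that the aldehyde carbon is C-1 by definition.
With this numbering: a chloro group at C-3; an iodo group at C-3.
Substituent prefixes are cited in alphabetical order (multiplying prefixes like di-/tri- are ignored for ordering).
The name is 3-chloro-3-iodobutanal.

3-chloro-3-iodobutanal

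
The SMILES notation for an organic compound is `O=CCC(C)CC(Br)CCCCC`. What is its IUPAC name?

The longest chain bearing the –CHO group is 10 carbons long (decane).
The highest-priority functional group is an aldehyde (terminal –CHO), so the name ends in -al.
Choose the numbering such that the aldehyde carbon is C-1 by definition.
That gives a bromo group at C-5; a methyl group at C-3.
The substituents are ordered alphabetically, ignoring any di-/tri- multipliers.
Assembling the pieces gives 5-bromo-3-methyldecanal.

5-bromo-3-methyldecanal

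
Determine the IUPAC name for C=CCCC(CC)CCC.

Counting along the main chain through the multiple bond gives 8 carbons: the parent is octane.
There is one C=C double bond, indicated by the ending -ene.
Number the chain so that numbering from this end puts the double bond at C-1 rather than C-7.
This places the double bond between C-1 and C-2; an ethyl group at C-5.
Putting it together: 5-ethyloct-1-ene.

5-ethyloct-1-ene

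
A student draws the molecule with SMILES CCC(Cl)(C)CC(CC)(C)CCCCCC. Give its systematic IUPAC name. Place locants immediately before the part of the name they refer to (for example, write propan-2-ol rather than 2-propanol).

3-chloro-5-ethyl-3,5-dimethylundecane

The longest continuous carbon chain has 11 atoms, so the parent hydride is undecane.
The numbering direction is chosen so that the substituent locant set {3,3,5,5} is lower than {7,7,9,9} at the first point of difference.
With this numbering: a chloro group at C-3; an ethyl group at C-5; methyl groups at C-3 and C-5.
Substituent prefixes are cited in alphabetical order (multiplying prefixes like di-/tri- are ignored for ordering).
Putting it together: 3-chloro-5-ethyl-3,5-dimethylundecane.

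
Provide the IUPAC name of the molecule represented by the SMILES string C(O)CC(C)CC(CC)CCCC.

5-ethyl-3-methylnonan-1-ol

The longest carbon chain that includes the –OH group has 9 carbons, so the parent hydride is nonane.
The highest-priority functional group is an alcohol (–OH), so the name ends in -ol.
Choose the numbering such that numbering from this end puts the hydroxyl group at C-1 rather than C-9.
This places the hydroxyl at C-1; an ethyl group at C-5; a methyl group at C-3.
Prefixes are listed alphabetically: ethyl, methyl.
Assembling the pieces gives 5-ethyl-3-methylnonan-1-ol.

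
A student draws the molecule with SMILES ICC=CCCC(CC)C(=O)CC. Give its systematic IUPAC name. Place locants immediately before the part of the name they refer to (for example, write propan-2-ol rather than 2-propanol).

The longest carbon chain that includes the carbonyl and the multiple bond has 9 carbons, so the parent hydride is nonane.
The principal characteristic group is a ketone (C=O on an internal carbon), named with the suffix -one.
There is one C=C double bond, indicated by the ending -ene.
Number the chain so that numbering from this end puts the carbonyl group at C-3 rather than C-7.
That gives the carbonyl at C-3; the double bond between C-7 and C-8; an ethyl group at C-4; an iodo group at C-9.
Substituent prefixes are cited in alphabetical order (multiplying prefixes like di-/tri- are ignored for ordering).
Putting it together: 4-ethyl-9-iodonon-7-en-3-one.

4-ethyl-9-iodonon-7-en-3-one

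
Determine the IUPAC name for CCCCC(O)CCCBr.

The longest carbon chain that includes the –OH group has 8 carbons, so the parent hydride is octane.
An alcohol (–OH) is the principal characteristic group, giving the suffix -ol.
Choose the numbering such that numbering from this end puts the hydroxyl group at C-4 rather than C-5.
This places the hydroxyl at C-4; a bromo group at C-1.
Assembling the pieces gives 1-bromooctan-4-ol.

1-bromooctan-4-ol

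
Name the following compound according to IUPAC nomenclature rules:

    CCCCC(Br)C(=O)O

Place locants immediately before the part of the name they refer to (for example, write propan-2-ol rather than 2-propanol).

The longest chain bearing the –COOH group is 6 carbons long (hexane).
The principal characteristic group is a carboxylic acid (terminal –COOH), named with the suffix -oic acid.
Choose the numbering such that the carboxylic acid carbon is C-1 by definition.
This places a bromo group at C-2.
Putting it together: 2-bromohexanoic acid.

2-bromohexanoic acid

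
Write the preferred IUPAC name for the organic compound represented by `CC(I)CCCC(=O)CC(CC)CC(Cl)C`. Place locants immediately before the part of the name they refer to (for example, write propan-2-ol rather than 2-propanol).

The longest carbon chain that includes the carbonyl has 11 carbons, so the parent hydride is undecane.
A ketone (C=O on an internal carbon) is the principal characteristic group, giving the suffix -one.
Number the chain so that the substituent locant set {2,4,10} is lower than {2,8,10} at the first point of difference.
With this numbering: the carbonyl at C-6; a chloro group at C-2; an ethyl group at C-4; an iodo group at C-10.
Substituent prefixes are cited in alphabetical order (multiplying prefixes like di-/tri- are ignored for ordering).
Assembling the pieces gives 2-chloro-4-ethyl-10-iodoundecan-6-one.

2-chloro-4-ethyl-10-iodoundecan-6-one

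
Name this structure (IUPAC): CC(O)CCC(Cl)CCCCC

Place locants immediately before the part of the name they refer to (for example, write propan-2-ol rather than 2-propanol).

The longest carbon chain that includes the –OH group has 10 carbons, so the parent hydride is decane.
The principal characteristic group is an alcohol (–OH), named with the suffix -ol.
The numbering direction is chosen so that numbering from this end puts the hydroxyl group at C-2 rather than C-9.
This places the hydroxyl at C-2; a chloro group at C-5.
The name is 5-chlorodecan-2-ol.

5-chlorodecan-2-ol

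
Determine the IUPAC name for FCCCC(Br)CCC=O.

4-bromo-7-fluoroheptanal

Counting along the main chain through the –CHO group gives 7 carbons: the parent is heptane.
The highest-priority functional group is an aldehyde (terminal –CHO), so the name ends in -al.
The numbering direction is chosen so that the aldehyde carbon is C-1 by definition.
This places a bromo group at C-4; a fluoro group at C-7.
The substituents are ordered alphabetically, ignoring any di-/tri- multipliers.
Putting it together: 4-bromo-7-fluoroheptanal.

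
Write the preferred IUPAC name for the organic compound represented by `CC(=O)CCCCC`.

heptan-2-one

Counting along the main chain through the carbonyl gives 7 carbons: the parent is heptane.
The highest-priority functional group is a ketone (C=O on an internal carbon), so the name ends in -one.
Number the chain so that numbering from this end puts the carbonyl group at C-2 rather than C-6.
With this numbering: the carbonyl at C-2.
Assembling the pieces gives heptan-2-one.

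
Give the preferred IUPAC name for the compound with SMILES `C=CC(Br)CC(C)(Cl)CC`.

3-bromo-5-chloro-5-methylhept-1-ene

The longest carbon chain that includes the multiple bond has 7 carbons, so the parent hydride is heptane.
The chain contains a C=C double bond, so the unsaturation ending is -ene.
Number the chain so that numbering from this end puts the double bond at C-1 rather than C-6.
With this numbering: the double bond between C-1 and C-2; a bromo group at C-3; a chloro group at C-5; a methyl group at C-5.
The substituents are ordered alphabetically, ignoring any di-/tri- multipliers.
The name is 3-bromo-5-chloro-5-methylhept-1-ene.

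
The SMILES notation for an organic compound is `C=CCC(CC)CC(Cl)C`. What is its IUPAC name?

Counting along the main chain through the multiple bond gives 7 carbons: the parent is heptane.
A C=C double bond in the chain gives the infix -ene-.
The numbering direction is chosen so that numbering from this end puts the double bond at C-1 rather than C-6.
That gives the double bond between C-1 and C-2; a chloro group at C-6; an ethyl group at C-4.
Substituent prefixes are cited in alphabetical order (multiplying prefixes like di-/tri- are ignored for ordering).
Putting it together: 6-chloro-4-ethylhept-1-ene.

6-chloro-4-ethylhept-1-ene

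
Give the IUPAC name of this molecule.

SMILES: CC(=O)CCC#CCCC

non-5-yn-2-one

The longest carbon chain that includes the carbonyl and the multiple bond has 9 carbons, so the parent hydride is nonane.
The principal characteristic group is a ketone (C=O on an internal carbon), named with the suffix -one.
There is one C≡C triple bond, indicated by the ending -yne.
The numbering direction is chosen so that numbering from this end puts the carbonyl group at C-2 rather than C-8.
With this numbering: the carbonyl at C-2; the triple bond between C-5 and C-6.
Assembling the pieces gives non-5-yn-2-one.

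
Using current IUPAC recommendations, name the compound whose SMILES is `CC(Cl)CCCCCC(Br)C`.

The longest carbon chain is 9 atoms: the parent is nonane.
Number the chain so that the locant sets are identical either way, so the alphabetically earlier bromo substituent takes the lower locant (2 rather than 8).
This places a bromo group at C-2; a chloro group at C-8.
The substituents are ordered alphabetically, ignoring any di-/tri- multipliers.
The name is 2-bromo-8-chlorononane.

2-bromo-8-chlorononane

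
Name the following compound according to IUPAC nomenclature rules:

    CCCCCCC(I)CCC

4-iododecane

The parent chain contains 10 carbons (decane).
Number the chain so that the substituent locant set {4} is lower than {7} at the first point of difference.
That gives an iodo group at C-4.
Putting it together: 4-iododecane.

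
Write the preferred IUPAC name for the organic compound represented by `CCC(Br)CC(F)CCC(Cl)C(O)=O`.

Counting along the main chain through the –COOH group gives 9 carbons: the parent is nonane.
The principal characteristic group is a carboxylic acid (terminal –COOH), named with the suffix -oic acid.
The numbering direction is chosen so that the carboxylic acid carbon is C-1 by definition.
With this numbering: a bromo group at C-7; a chloro group at C-2; a fluoro group at C-5.
Prefixes are listed alphabetically: bromo, chloro, fluoro.
Assembling the pieces gives 7-bromo-2-chloro-5-fluorononanoic acid.

7-bromo-2-chloro-5-fluorononanoic acid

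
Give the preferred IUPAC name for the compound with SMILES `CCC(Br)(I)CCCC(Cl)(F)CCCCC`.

The longest carbon chain is 12 atoms: the parent is dodecane.
The numbering direction is chosen so that the substituent locant set {3,3,7,7} is lower than {6,6,10,10} at the first point of difference.
That gives a bromo group at C-3; a chloro group at C-7; a fluoro group at C-7; an iodo group at C-3.
Substituent prefixes are cited in alphabetical order (multiplying prefixes like di-/tri- are ignored for ordering).
Putting it together: 3-bromo-7-chloro-7-fluoro-3-iodododecane.

3-bromo-7-chloro-7-fluoro-3-iodododecane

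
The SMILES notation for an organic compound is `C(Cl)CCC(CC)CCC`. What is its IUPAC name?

The parent chain contains 7 carbons (heptane).
The numbering direction is chosen so that the substituent locant set {1,4} is lower than {4,7} at the first point of difference.
This places a chloro group at C-1; an ethyl group at C-4.
Substituent prefixes are cited in alphabetical order (multiplying prefixes like di-/tri- are ignored for ordering).
Assembling the pieces gives 1-chloro-4-ethylheptane.

1-chloro-4-ethylheptane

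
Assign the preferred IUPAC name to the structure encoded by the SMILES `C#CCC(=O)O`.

The longest carbon chain that includes the –COOH group and the multiple bond has 4 carbons, so the parent hydride is butane.
The highest-priority functional group is a carboxylic acid (terminal –COOH), so the name ends in -oic acid.
There is one C≡C triple bond, indicated by the ending -yne.
Choose the numbering such that the carboxylic acid carbon is C-1 by definition.
That gives the triple bond between C-3 and C-4.
Putting it together: but-3-ynoic acid.

but-3-ynoic acid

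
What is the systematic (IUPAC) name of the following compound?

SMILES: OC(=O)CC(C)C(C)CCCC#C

3,4-dimethylnon-8-ynoic acid

Counting along the main chain through the –COOH group and the multiple bond gives 9 carbons: the parent is nonane.
The principal characteristic group is a carboxylic acid (terminal –COOH), named with the suffix -oic acid.
The chain contains a C≡C triple bond, so the unsaturation ending is -yne.
Choose the numbering such that the carboxylic acid carbon is C-1 by definition.
That gives the triple bond between C-8 and C-9; methyl groups at C-3 and C-4.
Assembling the pieces gives 3,4-dimethylnon-8-ynoic acid.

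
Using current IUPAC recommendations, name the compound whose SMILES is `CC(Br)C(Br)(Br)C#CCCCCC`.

The longest chain bearing the multiple bond is 10 carbons long (decane).
There is one C≡C triple bond, indicated by the ending -yne.
Number the chain so that numbering from this end puts the triple bond at C-4 rather than C-6.
With this numbering: the triple bond between C-4 and C-5; bromo groups at C-2 and C-3 (×2).
The name is 2,3,3-tribromodec-4-yne.

2,3,3-tribromodec-4-yne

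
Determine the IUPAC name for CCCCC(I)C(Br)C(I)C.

3-bromo-2,4-diiodooctane

The longest carbon chain is 8 atoms: the parent is octane.
Number the chain so that the substituent locant set {2,3,4} is lower than {5,6,7} at the first point of difference.
With this numbering: a bromo group at C-3; iodo groups at C-2 and C-4.
Prefixes are listed alphabetically: bromo, iodo.
Putting it together: 3-bromo-2,4-diiodooctane.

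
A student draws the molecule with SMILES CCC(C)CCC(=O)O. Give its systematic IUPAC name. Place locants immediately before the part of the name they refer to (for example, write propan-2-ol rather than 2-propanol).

4-methylhexanoic acid

Counting along the main chain through the –COOH group gives 6 carbons: the parent is hexane.
A carboxylic acid (terminal –COOH) is the principal characteristic group, giving the suffix -oic acid.
The numbering direction is chosen so that the carboxylic acid carbon is C-1 by definition.
With this numbering: a methyl group at C-4.
Assembling the pieces gives 4-methylhexanoic acid.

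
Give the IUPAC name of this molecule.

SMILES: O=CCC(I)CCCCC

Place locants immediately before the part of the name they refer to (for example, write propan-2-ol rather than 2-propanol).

3-iodooctanal

The longest chain bearing the –CHO group is 8 carbons long (octane).
The highest-priority functional group is an aldehyde (terminal –CHO), so the name ends in -al.
Choose the numbering such that the aldehyde carbon is C-1 by definition.
This places an iodo group at C-3.
The name is 3-iodooctanal.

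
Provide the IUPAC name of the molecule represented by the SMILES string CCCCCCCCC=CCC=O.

dodec-3-enal

Counting along the main chain through the –CHO group and the multiple bond gives 12 carbons: the parent is dodecane.
The highest-priority functional group is an aldehyde (terminal –CHO), so the name ends in -al.
The chain contains a C=C double bond, so the unsaturation ending is -ene.
The numbering direction is chosen so that the aldehyde carbon is C-1 by definition.
This places the double bond between C-3 and C-4.
The name is dodec-3-enal.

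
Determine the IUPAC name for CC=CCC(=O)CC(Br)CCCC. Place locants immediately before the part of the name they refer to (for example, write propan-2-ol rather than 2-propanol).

7-bromoundec-2-en-5-one

The longest carbon chain that includes the carbonyl and the multiple bond has 11 carbons, so the parent hydride is undecane.
The highest-priority functional group is a ketone (C=O on an internal carbon), so the name ends in -one.
A C=C double bond in the chain gives the infix -ene-.
The numbering direction is chosen so that numbering from this end puts the carbonyl group at C-5 rather than C-7.
This places the carbonyl at C-5; the double bond between C-2 and C-3; a bromo group at C-7.
Putting it together: 7-bromoundec-2-en-5-one.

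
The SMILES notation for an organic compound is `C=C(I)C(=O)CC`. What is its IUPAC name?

The longest chain bearing the carbonyl and the multiple bond is 5 carbons long (pentane).
The highest-priority functional group is a ketone (C=O on an internal carbon), so the name ends in -one.
A C=C double bond in the chain gives the infix -ene-.
Number the chain so that numbering from this end puts the double bond at C-1 rather than C-4.
This places the carbonyl at C-3; the double bond between C-1 and C-2; an iodo group at C-2.
Assembling the pieces gives 2-iodopent-1-en-3-one.

2-iodopent-1-en-3-one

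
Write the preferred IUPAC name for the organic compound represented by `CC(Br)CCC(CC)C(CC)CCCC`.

2-bromo-5,6-diethyldecane

The longest continuous carbon chain has 10 atoms, so the parent hydride is decane.
Number the chain so that the substituent locant set {2,5,6} is lower than {5,6,9} at the first point of difference.
This places a bromo group at C-2; ethyl groups at C-5 and C-6.
The substituents are ordered alphabetically, ignoring any di-/tri- multipliers.
Assembling the pieces gives 2-bromo-5,6-diethyldecane.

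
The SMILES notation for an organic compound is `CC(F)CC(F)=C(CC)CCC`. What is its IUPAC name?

The longest chain bearing the multiple bond is 8 carbons long (octane).
A C=C double bond in the chain gives the infix -ene-.
Number the chain so that the substituent locant set {2,4,5} is lower than {4,5,7} at the first point of difference.
With this numbering: the double bond between C-4 and C-5; an ethyl group at C-5; fluoro groups at C-2 and C-4.
Prefixes are listed alphabetically: ethyl, fluoro.
Assembling the pieces gives 5-ethyl-2,4-difluorooct-4-ene.

5-ethyl-2,4-difluorooct-4-ene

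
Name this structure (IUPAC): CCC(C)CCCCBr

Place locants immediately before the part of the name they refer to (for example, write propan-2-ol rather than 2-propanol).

1-bromo-5-methylheptane

The longest carbon chain is 7 atoms: the parent is heptane.
Choose the numbering such that the substituent locant set {1,5} is lower than {3,7} at the first point of difference.
With this numbering: a bromo group at C-1; a methyl group at C-5.
The substituents are ordered alphabetically, ignoring any di-/tri- multipliers.
Assembling the pieces gives 1-bromo-5-methylheptane.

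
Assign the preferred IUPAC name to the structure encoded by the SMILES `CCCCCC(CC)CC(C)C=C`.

The longest carbon chain that includes the multiple bond has 10 carbons, so the parent hydride is decane.
A C=C double bond in the chain gives the infix -ene-.
Choose the numbering such that numbering from this end puts the double bond at C-1 rather than C-9.
This places the double bond between C-1 and C-2; an ethyl group at C-5; a methyl group at C-3.
The substituents are ordered alphabetically, ignoring any di-/tri- multipliers.
The name is 5-ethyl-3-methyldec-1-ene.

5-ethyl-3-methyldec-1-ene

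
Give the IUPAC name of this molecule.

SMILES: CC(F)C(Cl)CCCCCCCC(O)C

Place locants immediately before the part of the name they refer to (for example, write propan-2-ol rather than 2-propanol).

10-chloro-11-fluorododecan-2-ol

The longest chain bearing the –OH group is 12 carbons long (dodecane).
An alcohol (–OH) is the principal characteristic group, giving the suffix -ol.
Number the chain so that numbering from this end puts the hydroxyl group at C-2 rather than C-11.
That gives the hydroxyl at C-2; a chloro group at C-10; a fluoro group at C-11.
Prefixes are listed alphabetically: chloro, fluoro.
Assembling the pieces gives 10-chloro-11-fluorododecan-2-ol.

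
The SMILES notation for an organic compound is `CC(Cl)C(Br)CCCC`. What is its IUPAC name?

3-bromo-2-chloroheptane

The longest carbon chain is 7 atoms: the parent is heptane.
The numbering direction is chosen so that the substituent locant set {2,3} is lower than {5,6} at the first point of difference.
With this numbering: a bromo group at C-3; a chloro group at C-2.
Prefixes are listed alphabetically: bromo, chloro.
Assembling the pieces gives 3-bromo-2-chloroheptane.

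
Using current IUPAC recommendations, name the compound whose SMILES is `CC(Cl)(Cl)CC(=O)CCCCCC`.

The longest carbon chain that includes the carbonyl has 10 carbons, so the parent hydride is decane.
The principal characteristic group is a ketone (C=O on an internal carbon), named with the suffix -one.
The numbering direction is chosen so that numbering from this end puts the carbonyl group at C-4 rather than C-7.
That gives the carbonyl at C-4; two chloro groups at C-2.
Assembling the pieces gives 2,2-dichlorodecan-4-one.

2,2-dichlorodecan-4-one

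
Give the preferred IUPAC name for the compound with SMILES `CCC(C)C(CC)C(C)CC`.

4-ethyl-3,5-dimethylheptane

The parent chain contains 7 carbons (heptane).
The molecule is symmetric, so either numbering direction gives the same locants.
This places an ethyl group at C-4; methyl groups at C-3 and C-5.
Prefixes are listed alphabetically: ethyl, methyl.
Putting it together: 4-ethyl-3,5-dimethylheptane.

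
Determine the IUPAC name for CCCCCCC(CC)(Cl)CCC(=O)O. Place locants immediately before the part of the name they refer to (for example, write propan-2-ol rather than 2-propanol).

Counting along the main chain through the –COOH group gives 10 carbons: the parent is decane.
The principal characteristic group is a carboxylic acid (terminal –COOH), named with the suffix -oic acid.
Number the chain so that the carboxylic acid carbon is C-1 by definition.
With this numbering: a chloro group at C-4; an ethyl group at C-4.
Substituent prefixes are cited in alphabetical order (multiplying prefixes like di-/tri- are ignored for ordering).
Putting it together: 4-chloro-4-ethyldecanoic acid.

4-chloro-4-ethyldecanoic acid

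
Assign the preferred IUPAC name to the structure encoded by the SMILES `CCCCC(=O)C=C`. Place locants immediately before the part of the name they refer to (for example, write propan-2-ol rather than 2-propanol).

hept-1-en-3-one

The longest carbon chain that includes the carbonyl and the multiple bond has 7 carbons, so the parent hydride is heptane.
The principal characteristic group is a ketone (C=O on an internal carbon), named with the suffix -one.
There is one C=C double bond, indicated by the ending -ene.
Choose the numbering such that numbering from this end puts the carbonyl group at C-3 rather than C-5.
This places the carbonyl at C-3; the double bond between C-1 and C-2.
Putting it together: hept-1-en-3-one.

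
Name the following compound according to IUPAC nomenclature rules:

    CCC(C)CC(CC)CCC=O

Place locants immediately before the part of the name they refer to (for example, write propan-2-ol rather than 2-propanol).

4-ethyl-6-methyloctanal

The longest carbon chain that includes the –CHO group has 8 carbons, so the parent hydride is octane.
The principal characteristic group is an aldehyde (terminal –CHO), named with the suffix -al.
Number the chain so that the aldehyde carbon is C-1 by definition.
That gives an ethyl group at C-4; a methyl group at C-6.
The substituents are ordered alphabetically, ignoring any di-/tri- multipliers.
The name is 4-ethyl-6-methyloctanal.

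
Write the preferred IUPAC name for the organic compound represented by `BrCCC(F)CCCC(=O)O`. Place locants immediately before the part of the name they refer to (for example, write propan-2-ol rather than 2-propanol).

7-bromo-5-fluoroheptanoic acid

Counting along the main chain through the –COOH group gives 7 carbons: the parent is heptane.
A carboxylic acid (terminal –COOH) is the principal characteristic group, giving the suffix -oic acid.
The numbering direction is chosen so that the carboxylic acid carbon is C-1 by definition.
This places a bromo group at C-7; a fluoro group at C-5.
The substituents are ordered alphabetically, ignoring any di-/tri- multipliers.
Putting it together: 7-bromo-5-fluoroheptanoic acid.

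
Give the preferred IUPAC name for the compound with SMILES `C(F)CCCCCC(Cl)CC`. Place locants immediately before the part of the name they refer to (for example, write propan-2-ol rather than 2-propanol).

The longest carbon chain is 9 atoms: the parent is nonane.
Number the chain so that the substituent locant set {1,7} is lower than {3,9} at the first point of difference.
This places a chloro group at C-7; a fluoro group at C-1.
Prefixes are listed alphabetically: chloro, fluoro.
Putting it together: 7-chloro-1-fluorononane.

7-chloro-1-fluorononane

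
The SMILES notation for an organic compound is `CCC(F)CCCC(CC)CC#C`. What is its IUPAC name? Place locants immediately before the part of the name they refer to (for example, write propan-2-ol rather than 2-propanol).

4-ethyl-8-fluorodec-1-yne

Counting along the main chain through the multiple bond gives 10 carbons: the parent is decane.
A C≡C triple bond in the chain gives the infix -yne-.
The numbering direction is chosen so that numbering from this end puts the triple bond at C-1 rather than C-9.
With this numbering: the triple bond between C-1 and C-2; an ethyl group at C-4; a fluoro group at C-8.
Substituent prefixes are cited in alphabetical order (multiplying prefixes like di-/tri- are ignored for ordering).
Assembling the pieces gives 4-ethyl-8-fluorodec-1-yne.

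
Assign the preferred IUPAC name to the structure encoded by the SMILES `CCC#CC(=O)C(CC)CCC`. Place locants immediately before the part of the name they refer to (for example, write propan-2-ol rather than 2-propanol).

Counting along the main chain through the carbonyl and the multiple bond gives 9 carbons: the parent is nonane.
A ketone (C=O on an internal carbon) is the principal characteristic group, giving the suffix -one.
The chain contains a C≡C triple bond, so the unsaturation ending is -yne.
The numbering direction is chosen so that numbering from this end puts the triple bond at C-3 rather than C-6.
With this numbering: the carbonyl at C-5; the triple bond between C-3 and C-4; an ethyl group at C-6.
Putting it together: 6-ethylnon-3-yn-5-one.

6-ethylnon-3-yn-5-one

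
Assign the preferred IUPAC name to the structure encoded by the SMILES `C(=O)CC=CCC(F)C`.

The longest carbon chain that includes the –CHO group and the multiple bond has 7 carbons, so the parent hydride is heptane.
An aldehyde (terminal –CHO) is the principal characteristic group, giving the suffix -al.
A C=C double bond in the chain gives the infix -ene-.
Choose the numbering such that the aldehyde carbon is C-1 by definition.
That gives the double bond between C-3 and C-4; a fluoro group at C-6.
Assembling the pieces gives 6-fluorohept-3-enal.

6-fluorohept-3-enal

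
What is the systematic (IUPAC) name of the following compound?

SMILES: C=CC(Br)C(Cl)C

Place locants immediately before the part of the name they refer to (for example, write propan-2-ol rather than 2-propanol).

The longest carbon chain that includes the multiple bond has 5 carbons, so the parent hydride is pentane.
A C=C double bond in the chain gives the infix -ene-.
Number the chain so that numbering from this end puts the double bond at C-1 rather than C-4.
This places the double bond between C-1 and C-2; a bromo group at C-3; a chloro group at C-4.
Prefixes are listed alphabetically: bromo, chloro.
Putting it together: 3-bromo-4-chloropent-1-ene.

3-bromo-4-chloropent-1-ene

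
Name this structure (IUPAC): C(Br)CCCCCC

1-bromoheptane

The longest carbon chain is 7 atoms: the parent is heptane.
Number the chain so that the substituent locant set {1} is lower than {7} at the first point of difference.
With this numbering: a bromo group at C-1.
The name is 1-bromoheptane.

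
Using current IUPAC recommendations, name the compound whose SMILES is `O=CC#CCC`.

Counting along the main chain through the –CHO group and the multiple bond gives 5 carbons: the parent is pentane.
An aldehyde (terminal –CHO) is the principal characteristic group, giving the suffix -al.
A C≡C triple bond in the chain gives the infix -yne-.
Number the chain so that the aldehyde carbon is C-1 by definition.
With this numbering: the triple bond between C-2 and C-3.
The name is pent-2-ynal.

pent-2-ynal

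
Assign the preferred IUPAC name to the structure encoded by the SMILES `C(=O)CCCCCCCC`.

nonanal

The longest carbon chain that includes the –CHO group has 9 carbons, so the parent hydride is nonane.
The highest-priority functional group is an aldehyde (terminal –CHO), so the name ends in -al.
Number the chain so that the aldehyde carbon is C-1 by definition.
Putting it together: nonanal.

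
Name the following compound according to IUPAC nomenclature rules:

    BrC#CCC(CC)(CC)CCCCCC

1-bromo-4,4-diethyldec-1-yne

Counting along the main chain through the multiple bond gives 10 carbons: the parent is decane.
There is one C≡C triple bond, indicated by the ending -yne.
Number the chain so that numbering from this end puts the triple bond at C-1 rather than C-9.
That gives the triple bond between C-1 and C-2; a bromo group at C-1; two ethyl groups at C-4.
Substituent prefixes are cited in alphabetical order (multiplying prefixes like di-/tri- are ignored for ordering).
Assembling the pieces gives 1-bromo-4,4-diethyldec-1-yne.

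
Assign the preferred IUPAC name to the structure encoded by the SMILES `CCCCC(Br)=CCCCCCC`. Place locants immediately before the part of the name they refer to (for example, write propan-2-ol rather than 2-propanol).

Counting along the main chain through the multiple bond gives 12 carbons: the parent is dodecane.
The chain contains a C=C double bond, so the unsaturation ending is -ene.
The numbering direction is chosen so that numbering from this end puts the double bond at C-5 rather than C-7.
This places the double bond between C-5 and C-6; a bromo group at C-5.
Assembling the pieces gives 5-bromododec-5-ene.

5-bromododec-5-ene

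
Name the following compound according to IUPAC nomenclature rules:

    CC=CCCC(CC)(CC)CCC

Counting along the main chain through the multiple bond gives 9 carbons: the parent is nonane.
A C=C double bond in the chain gives the infix -ene-.
Choose the numbering such that numbering from this end puts the double bond at C-2 rather than C-7.
That gives the double bond between C-2 and C-3; two ethyl groups at C-6.
Putting it together: 6,6-diethylnon-2-ene.

6,6-diethylnon-2-ene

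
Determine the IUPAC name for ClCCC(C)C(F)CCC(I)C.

1-chloro-4-fluoro-7-iodo-3-methyloctane

The parent chain contains 8 carbons (octane).
Number the chain so that the substituent locant set {1,3,4,7} is lower than {2,5,6,8} at the first point of difference.
This places a chloro group at C-1; a fluoro group at C-4; an iodo group at C-7; a methyl group at C-3.
Prefixes are listed alphabetically: chloro, fluoro, iodo, methyl.
Putting it together: 1-chloro-4-fluoro-7-iodo-3-methyloctane.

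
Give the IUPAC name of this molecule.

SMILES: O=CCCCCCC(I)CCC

7-iododecanal

Counting along the main chain through the –CHO group gives 10 carbons: the parent is decane.
An aldehyde (terminal –CHO) is the principal characteristic group, giving the suffix -al.
The numbering direction is chosen so that the aldehyde carbon is C-1 by definition.
That gives an iodo group at C-7.
Assembling the pieces gives 7-iododecanal.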